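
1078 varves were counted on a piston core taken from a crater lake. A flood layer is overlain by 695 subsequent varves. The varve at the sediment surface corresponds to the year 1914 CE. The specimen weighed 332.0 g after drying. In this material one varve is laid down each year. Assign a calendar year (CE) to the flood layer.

695 varves post-date the flood layer.
Counting back 695 years from 1914 CE places the flood layer in 1914 − 695 = 1219 CE.

1219 CE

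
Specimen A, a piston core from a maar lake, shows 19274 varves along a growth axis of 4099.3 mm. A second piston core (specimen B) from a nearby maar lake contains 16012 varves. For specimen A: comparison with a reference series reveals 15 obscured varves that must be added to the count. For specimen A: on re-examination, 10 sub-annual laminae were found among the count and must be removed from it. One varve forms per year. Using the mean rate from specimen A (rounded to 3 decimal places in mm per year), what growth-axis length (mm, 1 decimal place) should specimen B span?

Specimen A: correcting the raw count gives 19274 − 10 + 15 = 19279 true varves.
A: Mean rate = 4099.3 mm / 19279 years ≈ 0.213 mm per year.
B's length ≈ 0.213 × 16012 = 3410.6 mm.

3410.6 mm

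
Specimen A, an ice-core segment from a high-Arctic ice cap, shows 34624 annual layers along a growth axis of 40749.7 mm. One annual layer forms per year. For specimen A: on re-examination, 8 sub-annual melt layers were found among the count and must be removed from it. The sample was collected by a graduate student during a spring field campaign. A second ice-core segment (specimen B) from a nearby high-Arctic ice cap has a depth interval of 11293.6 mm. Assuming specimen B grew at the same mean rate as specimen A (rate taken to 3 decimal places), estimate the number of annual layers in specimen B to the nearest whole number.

9595 annual layers

Specimen A: true annual layer count = 34624 − 8 = 34616.
A: Extension rate ≈ 40749.7 / 34616 = 1.177 mm per year.
For B, 11293.6 / 1.177 = 9595.24 years ≈ 9595 annual layers.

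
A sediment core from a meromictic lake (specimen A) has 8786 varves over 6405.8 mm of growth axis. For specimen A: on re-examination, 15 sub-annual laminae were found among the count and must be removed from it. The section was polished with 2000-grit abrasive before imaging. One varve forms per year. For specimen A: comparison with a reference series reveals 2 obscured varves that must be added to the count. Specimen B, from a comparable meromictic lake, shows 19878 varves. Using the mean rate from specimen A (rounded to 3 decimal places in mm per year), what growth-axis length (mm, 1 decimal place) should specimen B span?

14510.9 mm

Specimen A: after corrections the count is 8786 − 15 + 2 = 8773 varves.
A: Extension rate ≈ 6405.8 / 8773 = 0.730 mm per year.
B's length ≈ 0.730 × 19878 = 14510.9 mm.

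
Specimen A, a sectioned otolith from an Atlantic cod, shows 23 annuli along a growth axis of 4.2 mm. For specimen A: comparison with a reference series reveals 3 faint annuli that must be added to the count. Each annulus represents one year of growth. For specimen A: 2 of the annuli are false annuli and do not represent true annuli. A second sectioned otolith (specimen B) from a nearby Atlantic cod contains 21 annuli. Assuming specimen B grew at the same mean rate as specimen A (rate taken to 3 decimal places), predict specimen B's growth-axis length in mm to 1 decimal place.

3.7 mm

Specimen A: correcting the raw count gives 23 − 2 + 3 = 24 true annuli.
A: Mean rate = 4.2 mm / 24 years ≈ 0.175 mm per year.
B's length ≈ 0.175 × 21 = 3.7 mm.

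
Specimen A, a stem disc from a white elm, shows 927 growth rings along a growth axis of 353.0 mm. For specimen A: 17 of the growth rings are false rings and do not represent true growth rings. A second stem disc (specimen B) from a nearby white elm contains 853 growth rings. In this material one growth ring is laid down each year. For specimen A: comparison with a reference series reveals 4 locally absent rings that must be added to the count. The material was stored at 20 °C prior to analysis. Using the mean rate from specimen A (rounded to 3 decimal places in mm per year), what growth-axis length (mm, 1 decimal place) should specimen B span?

Specimen A: true growth ring count = 927 − 17 + 4 = 914.
A: Mean rate = 353.0 mm / 914 years ≈ 0.386 mm/year.
Length of B = 0.386 × 853 = 329.3 mm.

329.3 mm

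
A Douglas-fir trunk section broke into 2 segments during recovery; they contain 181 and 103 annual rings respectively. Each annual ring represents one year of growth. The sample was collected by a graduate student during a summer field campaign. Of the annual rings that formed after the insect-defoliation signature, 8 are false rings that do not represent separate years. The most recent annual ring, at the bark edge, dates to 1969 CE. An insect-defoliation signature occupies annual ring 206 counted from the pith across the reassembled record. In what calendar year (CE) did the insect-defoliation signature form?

Total annual rings = 181 + 103 = 284.
Between annual ring 206 and the bark edge there are 284 − 206 = 78 annual rings.
Excluding 8 false annual rings: 78 − 8 = 70.
Counting back 70 years from 1969 CE places the insect-defoliation signature in 1969 − 70 = 1899 CE.

1899 CE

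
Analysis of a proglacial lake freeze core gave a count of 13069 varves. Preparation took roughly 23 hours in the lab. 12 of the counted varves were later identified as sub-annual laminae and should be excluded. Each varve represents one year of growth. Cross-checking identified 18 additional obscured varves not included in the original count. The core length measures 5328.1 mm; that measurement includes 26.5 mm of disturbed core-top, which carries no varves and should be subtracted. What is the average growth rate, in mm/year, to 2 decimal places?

0.41 mm/year

Correcting the raw count gives 13069 − 12 + 18 = 13075 true varves.
Net length = 5328.1 − 26.5 = 5301.6 mm.
Extension rate ≈ 5301.6 / 13075 = 0.41 mm/year.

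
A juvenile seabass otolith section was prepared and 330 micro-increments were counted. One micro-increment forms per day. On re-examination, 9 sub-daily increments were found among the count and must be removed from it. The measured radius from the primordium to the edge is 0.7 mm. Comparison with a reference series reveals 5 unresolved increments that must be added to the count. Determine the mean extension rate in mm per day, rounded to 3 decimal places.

0.002 mm per day

True micro-increment count = 330 − 9 + 5 = 326.
Extension rate ≈ 0.7 / 326 = 0.002 mm per day.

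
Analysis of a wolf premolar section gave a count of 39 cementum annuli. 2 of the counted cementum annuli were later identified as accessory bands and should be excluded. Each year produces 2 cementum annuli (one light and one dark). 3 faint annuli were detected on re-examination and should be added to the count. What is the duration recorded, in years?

True cementum annulus count = 39 − 2 + 3 = 40.
Dividing by 2 cementum annuli per year: 40 / 2 = 20 years.

20 yr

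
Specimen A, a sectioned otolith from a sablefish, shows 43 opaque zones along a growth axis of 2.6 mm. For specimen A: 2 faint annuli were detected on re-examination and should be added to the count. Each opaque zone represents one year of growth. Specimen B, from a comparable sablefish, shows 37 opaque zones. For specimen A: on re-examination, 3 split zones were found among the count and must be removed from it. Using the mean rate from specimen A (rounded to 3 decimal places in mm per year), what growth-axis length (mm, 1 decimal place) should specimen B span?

Specimen A: adjusted count: 43 − 3 + 2 = 42 opaque zones.
A: 2.6 mm over 42 years gives 2.6 / 42 ≈ 0.062 mm per year.
For B, 0.062 mm/year × 37 years = 2.3 mm.

2.3 mm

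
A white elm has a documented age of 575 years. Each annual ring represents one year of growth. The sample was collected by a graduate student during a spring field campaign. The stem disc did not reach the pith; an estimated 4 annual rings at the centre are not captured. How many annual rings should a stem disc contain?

571 annual rings

One annual ring per year gives 575 annual rings over 575 years.
575 − 4 missed = 571 annual rings expected in the prepared section.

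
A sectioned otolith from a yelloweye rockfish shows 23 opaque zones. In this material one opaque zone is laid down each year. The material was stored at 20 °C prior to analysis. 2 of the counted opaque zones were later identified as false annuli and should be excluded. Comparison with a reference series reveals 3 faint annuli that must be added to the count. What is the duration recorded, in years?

True opaque zone count = 23 − 2 + 3 = 24.
With a one-to-one opaque zone periodicity this is 24 years.

24 years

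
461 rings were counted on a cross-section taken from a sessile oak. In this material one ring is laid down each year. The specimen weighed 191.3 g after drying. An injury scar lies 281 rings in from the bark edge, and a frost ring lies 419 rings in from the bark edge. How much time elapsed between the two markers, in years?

The two markers are separated by 419 − 281 = 138 rings.
One ring per year makes the interval 138 years.

138 years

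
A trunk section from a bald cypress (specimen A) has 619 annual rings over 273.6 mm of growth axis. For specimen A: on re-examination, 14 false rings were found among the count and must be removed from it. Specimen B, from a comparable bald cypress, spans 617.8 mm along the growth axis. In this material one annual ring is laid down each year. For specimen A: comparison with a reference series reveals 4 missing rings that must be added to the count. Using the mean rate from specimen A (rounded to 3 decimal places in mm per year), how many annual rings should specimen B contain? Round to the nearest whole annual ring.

1376 annual rings

Specimen A: adjusted count: 619 − 14 + 4 = 609 annual rings.
A: Mean rate = 273.6 mm / 609 years ≈ 0.449 mm/yr.
B spans 617.8 / 0.449 = 1375.95 years ≈ 1376 annual rings.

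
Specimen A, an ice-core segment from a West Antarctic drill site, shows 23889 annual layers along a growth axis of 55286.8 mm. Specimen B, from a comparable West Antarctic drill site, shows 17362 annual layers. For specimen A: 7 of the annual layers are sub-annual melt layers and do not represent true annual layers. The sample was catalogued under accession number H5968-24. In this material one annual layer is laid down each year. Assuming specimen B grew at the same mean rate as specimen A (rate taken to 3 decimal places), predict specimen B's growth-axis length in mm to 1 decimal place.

Specimen A: after corrections the count is 23889 − 7 = 23882 annual layers.
A: Extension rate ≈ 55286.8 / 23882 = 2.315 mm/year.
B's length ≈ 2.315 × 17362 = 40193.0 mm.

40193.0 mm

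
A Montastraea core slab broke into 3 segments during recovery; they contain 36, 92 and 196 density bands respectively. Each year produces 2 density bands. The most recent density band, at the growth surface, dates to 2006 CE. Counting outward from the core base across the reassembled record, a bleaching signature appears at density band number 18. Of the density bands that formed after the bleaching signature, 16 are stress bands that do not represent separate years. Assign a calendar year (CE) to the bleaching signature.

Total density bands = 36 + 92 + 196 = 324.
324 − 18 = 306 density bands lie beyond the bleaching signature toward the growth surface.
Excluding 16 false density bands: 306 − 16 = 290.
Dividing by 2 density bands per year: 290 / 2 = 145 years.
Counting back 145 years from 2006 CE places the bleaching signature in 2006 − 145 = 1861 CE.

1861 CE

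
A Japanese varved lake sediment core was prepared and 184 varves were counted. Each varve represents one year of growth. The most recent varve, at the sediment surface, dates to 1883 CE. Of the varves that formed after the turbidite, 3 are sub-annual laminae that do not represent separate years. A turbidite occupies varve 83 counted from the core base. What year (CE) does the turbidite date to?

1785 CE

184 − 83 = 101 varves lie beyond the turbidite toward the sediment surface.
Removing the 3 false varves leaves 101 − 3 = 98 true varves beyond the turbidite.
Counting back 98 years from 1883 CE places the turbidite in 1883 − 98 = 1785 CE.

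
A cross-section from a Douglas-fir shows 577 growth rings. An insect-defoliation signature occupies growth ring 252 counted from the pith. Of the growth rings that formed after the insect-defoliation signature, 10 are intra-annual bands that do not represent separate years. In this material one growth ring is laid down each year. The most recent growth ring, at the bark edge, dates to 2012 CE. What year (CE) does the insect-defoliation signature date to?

1697 CE

Between growth ring 252 and the bark edge there are 577 − 252 = 325 growth rings.
Removing the 10 false growth rings leaves 325 − 10 = 315 true growth rings beyond the insect-defoliation signature.
2012 − 315 = 1697 CE.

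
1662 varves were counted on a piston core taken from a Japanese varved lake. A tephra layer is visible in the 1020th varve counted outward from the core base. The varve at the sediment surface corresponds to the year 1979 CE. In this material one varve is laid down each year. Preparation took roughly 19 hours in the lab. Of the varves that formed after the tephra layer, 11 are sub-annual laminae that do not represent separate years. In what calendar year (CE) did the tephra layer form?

1662 − 1020 = 642 varves lie beyond the tephra layer toward the sediment surface.
Excluding 11 false varves: 642 − 11 = 631.
1979 − 631 = 1348 CE.

1348 CE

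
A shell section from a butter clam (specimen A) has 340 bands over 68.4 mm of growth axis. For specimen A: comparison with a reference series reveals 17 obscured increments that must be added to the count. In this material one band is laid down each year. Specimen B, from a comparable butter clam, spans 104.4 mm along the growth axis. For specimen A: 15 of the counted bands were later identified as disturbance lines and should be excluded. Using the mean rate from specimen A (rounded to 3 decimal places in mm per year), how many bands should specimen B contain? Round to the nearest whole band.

Specimen A: after corrections the count is 340 − 15 + 17 = 342 bands.
A: 68.4 mm over 342 years gives 68.4 / 342 ≈ 0.200 mm/yr.
For B, 104.4 / 0.200 = 522.00 years ≈ 522 bands.

522 bands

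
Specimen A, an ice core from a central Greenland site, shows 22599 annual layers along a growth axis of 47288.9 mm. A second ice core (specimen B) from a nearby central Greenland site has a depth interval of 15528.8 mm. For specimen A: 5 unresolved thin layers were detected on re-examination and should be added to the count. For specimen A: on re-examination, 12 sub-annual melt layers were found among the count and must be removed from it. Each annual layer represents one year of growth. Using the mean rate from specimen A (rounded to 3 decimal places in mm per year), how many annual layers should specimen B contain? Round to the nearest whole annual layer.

7419 annual layers

Specimen A: correcting the raw count gives 22599 − 12 + 5 = 22592 true annual layers.
A: Mean rate = 47288.9 mm / 22592 years ≈ 2.093 mm per year.
B spans 15528.8 / 2.093 = 7419.40 years ≈ 7419 annual layers.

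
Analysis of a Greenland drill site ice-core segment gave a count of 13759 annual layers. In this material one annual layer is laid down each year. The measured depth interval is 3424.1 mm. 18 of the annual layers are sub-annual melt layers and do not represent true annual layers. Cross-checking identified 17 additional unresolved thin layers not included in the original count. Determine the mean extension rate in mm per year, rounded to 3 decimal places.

True annual layer count = 13759 − 18 + 17 = 13758.
Extension rate ≈ 3424.1 / 13758 = 0.249 mm per year.

0.249 mm per year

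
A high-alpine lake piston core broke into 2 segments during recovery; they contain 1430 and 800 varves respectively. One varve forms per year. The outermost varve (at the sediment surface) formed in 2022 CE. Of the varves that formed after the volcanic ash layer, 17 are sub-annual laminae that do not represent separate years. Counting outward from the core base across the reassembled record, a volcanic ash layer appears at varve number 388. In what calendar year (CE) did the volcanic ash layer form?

197 CE

Total varves = 1430 + 800 = 2230.
Between varve 388 and the sediment surface there are 2230 − 388 = 1842 varves.
Excluding 17 false varves: 1842 − 17 = 1825.
The varve at the sediment surface is 2022 CE, so the volcanic ash layer dates to 2022 − 1825 = 197 CE.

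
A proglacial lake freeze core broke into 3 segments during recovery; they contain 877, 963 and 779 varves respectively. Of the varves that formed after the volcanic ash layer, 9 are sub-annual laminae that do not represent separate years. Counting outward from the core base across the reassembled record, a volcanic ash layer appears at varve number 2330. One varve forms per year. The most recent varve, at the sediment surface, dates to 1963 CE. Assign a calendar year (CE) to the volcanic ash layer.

Total varves = 877 + 963 + 779 = 2619.
Between varve 2330 and the sediment surface there are 2619 − 2330 = 289 varves.
Removing the 9 false varves leaves 289 − 9 = 280 true varves beyond the volcanic ash layer.
1963 − 280 = 1683 CE.

1683 CE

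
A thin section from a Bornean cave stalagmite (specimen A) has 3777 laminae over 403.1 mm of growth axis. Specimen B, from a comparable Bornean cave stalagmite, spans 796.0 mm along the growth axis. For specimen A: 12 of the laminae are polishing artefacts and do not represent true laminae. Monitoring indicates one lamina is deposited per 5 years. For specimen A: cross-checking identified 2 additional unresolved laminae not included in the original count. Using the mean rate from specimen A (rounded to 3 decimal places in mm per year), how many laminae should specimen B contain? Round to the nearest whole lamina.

7581 laminae

Specimen A: true lamina count = 3777 − 12 + 2 = 3767.
Specimen A: 3767 laminae at 5 years each span 3767 × 5 = 18835 years.
A: Mean rate = 403.1 mm / 18835 years ≈ 0.021 mm/year.
For B, 796.0 / 0.021 = 37904.76 years; at 5 years per lamina that is 37904.76 / 5 ≈ 7581 laminae.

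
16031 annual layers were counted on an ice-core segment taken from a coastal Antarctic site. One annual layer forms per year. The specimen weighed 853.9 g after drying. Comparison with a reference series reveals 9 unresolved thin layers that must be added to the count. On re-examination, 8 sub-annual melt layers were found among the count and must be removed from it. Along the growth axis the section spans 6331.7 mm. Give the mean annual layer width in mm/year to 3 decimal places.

0.395 mm/year

Adjusted count: 16031 − 8 + 9 = 16032 annual layers.
6331.7 mm over 16032 years gives 6331.7 / 16032 ≈ 0.395 mm/year.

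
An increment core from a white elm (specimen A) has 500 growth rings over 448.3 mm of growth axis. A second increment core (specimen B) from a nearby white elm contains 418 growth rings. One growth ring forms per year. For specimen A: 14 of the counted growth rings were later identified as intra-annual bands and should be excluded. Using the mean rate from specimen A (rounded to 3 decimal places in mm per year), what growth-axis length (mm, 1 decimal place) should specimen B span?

Specimen A: after corrections the count is 500 − 14 = 486 growth rings.
A: Extension rate ≈ 448.3 / 486 = 0.922 mm/year.
Length of B = 0.922 × 418 = 385.4 mm.

385.4 mm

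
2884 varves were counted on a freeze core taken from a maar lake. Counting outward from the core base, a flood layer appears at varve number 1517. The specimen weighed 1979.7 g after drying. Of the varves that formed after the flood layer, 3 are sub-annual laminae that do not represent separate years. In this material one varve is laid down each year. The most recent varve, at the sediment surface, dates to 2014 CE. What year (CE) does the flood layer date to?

Between varve 1517 and the sediment surface there are 2884 − 1517 = 1367 varves.
Excluding 3 false varves: 1367 − 3 = 1364.
2014 − 1364 = 650 CE.

650 CE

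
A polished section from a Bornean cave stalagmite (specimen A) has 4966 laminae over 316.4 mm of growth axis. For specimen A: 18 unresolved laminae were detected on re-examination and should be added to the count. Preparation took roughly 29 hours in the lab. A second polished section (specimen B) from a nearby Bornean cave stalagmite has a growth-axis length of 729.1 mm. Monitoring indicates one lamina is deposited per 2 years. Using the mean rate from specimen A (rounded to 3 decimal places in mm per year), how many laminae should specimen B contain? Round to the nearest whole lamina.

Specimen A: adjusted count: 4966 + 18 = 4984 laminae.
Specimen A: 4984 laminae at 2 years each span 4984 × 2 = 9968 years.
A: 316.4 mm over 9968 years gives 316.4 / 9968 ≈ 0.032 mm/yr.
For B, 729.1 / 0.032 = 22784.38 years; at 2 years per lamina that is 22784.38 / 2 ≈ 11392 laminae.

11392 laminae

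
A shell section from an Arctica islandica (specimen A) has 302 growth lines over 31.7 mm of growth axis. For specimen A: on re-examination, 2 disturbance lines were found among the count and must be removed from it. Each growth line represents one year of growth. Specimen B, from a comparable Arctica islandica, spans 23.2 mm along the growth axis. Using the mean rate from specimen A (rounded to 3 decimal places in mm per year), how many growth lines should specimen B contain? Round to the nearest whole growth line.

219 growth lines

Specimen A: true growth line count = 302 − 2 = 300.
A: 31.7 mm over 300 years gives 31.7 / 300 ≈ 0.106 mm/yr.
B spans 23.2 / 0.106 = 218.87 years ≈ 219 growth lines.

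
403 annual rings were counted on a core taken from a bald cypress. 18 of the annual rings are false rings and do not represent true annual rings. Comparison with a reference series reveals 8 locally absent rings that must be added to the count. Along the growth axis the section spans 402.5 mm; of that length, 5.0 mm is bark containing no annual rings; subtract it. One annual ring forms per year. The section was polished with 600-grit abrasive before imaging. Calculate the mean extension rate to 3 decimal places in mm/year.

Adjusted count: 403 − 18 + 8 = 393 annual rings.
Net length = 402.5 − 5.0 = 397.5 mm.
Mean rate = 397.5 mm / 393 years ≈ 1.011 mm/year.

1.011 mm/year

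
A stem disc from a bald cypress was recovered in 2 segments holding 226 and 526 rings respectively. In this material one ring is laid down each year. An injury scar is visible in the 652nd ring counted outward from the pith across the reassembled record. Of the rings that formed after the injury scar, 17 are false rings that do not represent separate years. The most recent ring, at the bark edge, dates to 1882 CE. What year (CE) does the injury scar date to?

Total rings = 226 + 526 = 752.
The injury scar sits at ring 652 from the pith, so 752 − 652 = 100 rings formed after it.
Excluding 17 false rings: 100 − 17 = 83.
Counting back 83 years from 1882 CE places the injury scar in 1882 − 83 = 1799 CE.

1799 CE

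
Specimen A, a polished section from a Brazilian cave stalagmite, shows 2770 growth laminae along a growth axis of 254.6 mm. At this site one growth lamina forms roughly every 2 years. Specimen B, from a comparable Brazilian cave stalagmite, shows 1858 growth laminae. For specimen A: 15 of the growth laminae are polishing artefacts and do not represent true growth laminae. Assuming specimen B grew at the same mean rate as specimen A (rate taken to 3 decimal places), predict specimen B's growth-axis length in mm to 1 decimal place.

Specimen A: after corrections the count is 2770 − 15 = 2755 growth laminae.
Specimen A: multiplying by 2 years per growth lamina: 2755 × 2 = 5510 years.
A: Mean rate = 254.6 mm / 5510 years ≈ 0.046 mm/yr.
Specimen B: multiplying by 2 years per growth lamina: 1858 × 2 = 3716 years. Length of B = 0.046 × 3716 = 170.9 mm.

170.9 mm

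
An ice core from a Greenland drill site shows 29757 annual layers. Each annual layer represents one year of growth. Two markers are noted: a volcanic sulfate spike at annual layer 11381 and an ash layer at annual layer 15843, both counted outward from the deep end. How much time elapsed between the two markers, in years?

4462 years

15843 − 11381 = 4462 annual layers lie between the two events.
That is 4462 years at one annual layer per year.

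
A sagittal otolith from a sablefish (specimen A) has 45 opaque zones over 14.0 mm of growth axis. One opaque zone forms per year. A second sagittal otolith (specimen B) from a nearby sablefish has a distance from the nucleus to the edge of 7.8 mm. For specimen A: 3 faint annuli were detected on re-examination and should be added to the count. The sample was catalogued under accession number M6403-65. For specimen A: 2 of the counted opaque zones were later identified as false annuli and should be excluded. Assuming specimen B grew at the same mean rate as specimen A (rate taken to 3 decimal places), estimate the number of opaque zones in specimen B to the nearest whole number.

Specimen A: true opaque zone count = 45 − 2 + 3 = 46.
A: 14.0 mm over 46 years gives 14.0 / 46 ≈ 0.304 mm/year.
B spans 7.8 / 0.304 = 25.66 years ≈ 26 opaque zones.

26 opaque zones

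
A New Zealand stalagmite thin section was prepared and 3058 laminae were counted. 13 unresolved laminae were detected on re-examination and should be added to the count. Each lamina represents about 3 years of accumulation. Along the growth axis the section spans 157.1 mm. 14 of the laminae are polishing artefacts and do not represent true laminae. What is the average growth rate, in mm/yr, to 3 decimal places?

Correcting the raw count gives 3058 − 14 + 13 = 3057 true laminae.
At 3 years per lamina, 3057 × 3 = 9171 years.
Mean rate = 157.1 mm / 9171 years ≈ 0.017 mm/yr.

0.017 mm/yr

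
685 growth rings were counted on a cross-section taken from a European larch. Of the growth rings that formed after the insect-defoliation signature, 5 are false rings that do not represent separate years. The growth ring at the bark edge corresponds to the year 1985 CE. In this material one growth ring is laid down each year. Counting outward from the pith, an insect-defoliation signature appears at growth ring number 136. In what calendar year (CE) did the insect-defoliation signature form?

1441 CE

Between growth ring 136 and the bark edge there are 685 − 136 = 549 growth rings.
Removing the 5 false growth rings leaves 549 − 5 = 544 true growth rings beyond the insect-defoliation signature.
Counting back 544 years from 1985 CE places the insect-defoliation signature in 1985 − 544 = 1441 CE.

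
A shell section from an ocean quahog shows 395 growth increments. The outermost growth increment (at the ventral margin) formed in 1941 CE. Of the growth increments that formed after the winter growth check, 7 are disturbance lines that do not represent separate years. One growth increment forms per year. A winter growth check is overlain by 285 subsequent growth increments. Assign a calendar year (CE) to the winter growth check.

285 growth increments formed after the winter growth check.
Excluding 7 false growth increments: 285 − 7 = 278.
Counting back 278 years from 1941 CE places the winter growth check in 1941 − 278 = 1663 CE.

1663 CE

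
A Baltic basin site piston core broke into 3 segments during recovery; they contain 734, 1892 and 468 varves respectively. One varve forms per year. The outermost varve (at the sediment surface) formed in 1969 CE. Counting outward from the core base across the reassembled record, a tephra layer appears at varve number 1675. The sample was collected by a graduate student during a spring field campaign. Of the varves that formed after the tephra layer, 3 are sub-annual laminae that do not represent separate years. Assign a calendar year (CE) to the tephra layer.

Total varves = 734 + 1892 + 468 = 3094.
3094 − 1675 = 1419 varves lie beyond the tephra layer toward the sediment surface.
1419 − 3 false = 1416 true varves after the tephra layer.
Counting back 1416 years from 1969 CE places the tephra layer in 1969 − 1416 = 553 CE.

553 CE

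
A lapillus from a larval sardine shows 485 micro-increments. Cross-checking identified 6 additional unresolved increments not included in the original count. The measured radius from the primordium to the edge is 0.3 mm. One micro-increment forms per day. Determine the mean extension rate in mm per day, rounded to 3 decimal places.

0.001 mm per day

Adjusted count: 485 + 6 = 491 micro-increments.
0.3 mm over 491 days gives 0.3 / 491 ≈ 0.001 mm per day.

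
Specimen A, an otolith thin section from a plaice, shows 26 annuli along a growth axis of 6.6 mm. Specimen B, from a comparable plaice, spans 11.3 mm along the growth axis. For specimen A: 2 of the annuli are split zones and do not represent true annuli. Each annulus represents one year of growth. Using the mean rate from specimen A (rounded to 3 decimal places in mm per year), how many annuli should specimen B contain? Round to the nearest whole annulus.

Specimen A: adjusted count: 26 − 2 = 24 annuli.
A: 6.6 mm over 24 years gives 6.6 / 24 ≈ 0.275 mm/yr.
B spans 11.3 / 0.275 = 41.09 years ≈ 41 annuli.

41 annuli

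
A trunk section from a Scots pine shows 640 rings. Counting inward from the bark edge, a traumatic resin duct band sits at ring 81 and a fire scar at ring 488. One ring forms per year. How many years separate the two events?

407 years

The two markers are separated by 488 − 81 = 407 rings.
That is 407 years at one ring per year.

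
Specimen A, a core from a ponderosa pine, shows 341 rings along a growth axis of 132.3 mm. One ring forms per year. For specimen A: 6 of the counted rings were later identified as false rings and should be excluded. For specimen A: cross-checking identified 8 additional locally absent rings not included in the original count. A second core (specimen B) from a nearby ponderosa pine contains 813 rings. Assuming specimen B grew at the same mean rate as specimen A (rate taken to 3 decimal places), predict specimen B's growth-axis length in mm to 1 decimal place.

313.8 mm

Specimen A: correcting the raw count gives 341 − 6 + 8 = 343 true rings.
A: Mean rate = 132.3 mm / 343 years ≈ 0.386 mm per year.
B's length ≈ 0.386 × 813 = 313.8 mm.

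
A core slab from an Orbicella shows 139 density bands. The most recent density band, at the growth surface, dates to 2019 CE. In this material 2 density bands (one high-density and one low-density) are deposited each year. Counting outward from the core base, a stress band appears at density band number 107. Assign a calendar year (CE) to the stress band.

The stress band sits at density band 107 from the core base, so 139 − 107 = 32 density bands formed after it.
With 2 density bands per year, 32 / 2 = 16 years.
Counting back 16 years from 2019 CE places the stress band in 2019 − 16 = 2003 CE.

2003 CE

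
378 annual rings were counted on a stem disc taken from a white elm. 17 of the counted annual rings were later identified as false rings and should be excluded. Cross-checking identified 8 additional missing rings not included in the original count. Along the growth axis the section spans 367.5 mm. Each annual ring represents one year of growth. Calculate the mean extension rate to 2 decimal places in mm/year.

Adjusted count: 378 − 17 + 8 = 369 annual rings.
Extension rate ≈ 367.5 / 369 = 1.00 mm/year.

1.00 mm/year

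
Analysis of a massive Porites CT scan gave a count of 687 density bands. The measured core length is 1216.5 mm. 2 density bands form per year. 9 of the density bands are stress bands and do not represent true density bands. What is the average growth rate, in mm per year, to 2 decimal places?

Adjusted count: 687 − 9 = 678 density bands.
678 density bands at 2 per year is 678 / 2 = 339 years.
Mean rate = 1216.5 mm / 339 years ≈ 3.59 mm per year.

3.59 mm per year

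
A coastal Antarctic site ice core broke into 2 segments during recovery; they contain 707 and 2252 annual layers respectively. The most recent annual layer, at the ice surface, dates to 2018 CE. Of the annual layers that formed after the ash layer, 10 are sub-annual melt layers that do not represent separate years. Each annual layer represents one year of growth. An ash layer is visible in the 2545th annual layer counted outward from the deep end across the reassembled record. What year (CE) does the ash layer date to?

Total annual layers = 707 + 2252 = 2959.
2959 − 2545 = 414 annual layers lie beyond the ash layer toward the ice surface.
414 − 10 false = 404 true annual layers after the ash layer.
2018 − 404 = 1614 CE.

1614 CE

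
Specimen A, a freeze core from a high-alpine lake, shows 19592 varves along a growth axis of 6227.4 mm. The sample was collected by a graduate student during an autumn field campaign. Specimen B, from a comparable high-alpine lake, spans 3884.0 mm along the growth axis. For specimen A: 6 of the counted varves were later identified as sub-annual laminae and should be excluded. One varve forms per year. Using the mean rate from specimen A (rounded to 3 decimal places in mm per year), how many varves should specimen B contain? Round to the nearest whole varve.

Specimen A: after corrections the count is 19592 − 6 = 19586 varves.
A: Extension rate ≈ 6227.4 / 19586 = 0.318 mm/yr.
For B, 3884.0 / 0.318 = 12213.84 years ≈ 12214 varves.

12214 varves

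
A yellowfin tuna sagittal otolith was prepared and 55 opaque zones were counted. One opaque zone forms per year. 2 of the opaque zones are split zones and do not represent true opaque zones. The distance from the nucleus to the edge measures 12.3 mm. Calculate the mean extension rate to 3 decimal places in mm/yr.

0.232 mm/yr

Adjusted count: 55 − 2 = 53 opaque zones.
Extension rate ≈ 12.3 / 53 = 0.232 mm/yr.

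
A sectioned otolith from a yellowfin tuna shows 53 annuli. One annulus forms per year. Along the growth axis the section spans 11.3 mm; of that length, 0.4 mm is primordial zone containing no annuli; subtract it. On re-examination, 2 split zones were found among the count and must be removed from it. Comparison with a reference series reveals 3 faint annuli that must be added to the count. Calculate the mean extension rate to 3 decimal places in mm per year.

0.202 mm per year

True annulus count = 53 − 2 + 3 = 54.
Net length = 11.3 − 0.4 = 10.9 mm.
10.9 mm over 54 years gives 10.9 / 54 ≈ 0.202 mm per year.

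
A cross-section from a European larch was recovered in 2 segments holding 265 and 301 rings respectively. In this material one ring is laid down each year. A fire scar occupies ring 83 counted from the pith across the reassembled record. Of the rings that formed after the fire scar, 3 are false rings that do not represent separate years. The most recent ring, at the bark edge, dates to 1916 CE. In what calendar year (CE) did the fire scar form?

1436 CE

Total rings = 265 + 301 = 566.
The fire scar sits at ring 83 from the pith, so 566 − 83 = 483 rings formed after it.
Removing the 3 false rings leaves 483 − 3 = 480 true rings beyond the fire scar.
1916 − 480 = 1436 CE.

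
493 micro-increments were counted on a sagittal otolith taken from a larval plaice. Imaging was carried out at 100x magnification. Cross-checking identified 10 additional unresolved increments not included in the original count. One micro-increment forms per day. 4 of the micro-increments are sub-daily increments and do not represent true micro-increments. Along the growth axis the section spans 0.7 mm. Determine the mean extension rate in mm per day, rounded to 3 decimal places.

0.001 mm per day

True micro-increment count = 493 − 4 + 10 = 499.
Extension rate ≈ 0.7 / 499 = 0.001 mm per day.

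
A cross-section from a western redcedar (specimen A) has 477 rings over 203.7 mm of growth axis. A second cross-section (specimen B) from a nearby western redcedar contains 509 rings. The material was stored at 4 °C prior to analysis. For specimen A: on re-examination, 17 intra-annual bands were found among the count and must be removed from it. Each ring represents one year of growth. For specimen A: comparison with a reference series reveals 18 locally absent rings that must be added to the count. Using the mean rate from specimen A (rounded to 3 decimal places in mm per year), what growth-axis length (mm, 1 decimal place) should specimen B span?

216.8 mm

Specimen A: correcting the raw count gives 477 − 17 + 18 = 478 true rings.
A: Mean rate = 203.7 mm / 478 years ≈ 0.426 mm/yr.
Length of B = 0.426 × 509 = 216.8 mm.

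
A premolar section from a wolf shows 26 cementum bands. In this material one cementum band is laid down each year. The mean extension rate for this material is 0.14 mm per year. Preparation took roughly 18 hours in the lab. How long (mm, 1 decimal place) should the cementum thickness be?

3.6 mm

The record spans 26 years at 0.14 mm per year.
26 years at 0.14 mm/year gives 0.14 × 26 = 3.6 mm.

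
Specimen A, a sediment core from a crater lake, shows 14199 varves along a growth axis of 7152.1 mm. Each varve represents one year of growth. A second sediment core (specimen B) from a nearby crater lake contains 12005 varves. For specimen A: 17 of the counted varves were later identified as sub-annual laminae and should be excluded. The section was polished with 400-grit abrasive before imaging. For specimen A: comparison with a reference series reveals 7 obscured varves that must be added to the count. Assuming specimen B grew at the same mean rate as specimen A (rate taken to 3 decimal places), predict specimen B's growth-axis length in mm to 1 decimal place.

6050.5 mm

Specimen A: adjusted count: 14199 − 17 + 7 = 14189 varves.
A: 7152.1 mm over 14189 years gives 7152.1 / 14189 ≈ 0.504 mm per year.
B's length ≈ 0.504 × 12005 = 6050.5 mm.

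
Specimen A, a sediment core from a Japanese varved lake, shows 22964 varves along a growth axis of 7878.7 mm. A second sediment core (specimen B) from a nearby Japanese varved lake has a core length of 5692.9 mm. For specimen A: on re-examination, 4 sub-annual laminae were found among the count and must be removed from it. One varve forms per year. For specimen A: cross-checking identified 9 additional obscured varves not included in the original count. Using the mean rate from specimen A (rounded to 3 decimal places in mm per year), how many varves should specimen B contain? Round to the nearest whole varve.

Specimen A: true varve count = 22964 − 4 + 9 = 22969.
A: 7878.7 mm over 22969 years gives 7878.7 / 22969 ≈ 0.343 mm per year.
B spans 5692.9 / 0.343 = 16597.38 years ≈ 16597 varves.

16597 varves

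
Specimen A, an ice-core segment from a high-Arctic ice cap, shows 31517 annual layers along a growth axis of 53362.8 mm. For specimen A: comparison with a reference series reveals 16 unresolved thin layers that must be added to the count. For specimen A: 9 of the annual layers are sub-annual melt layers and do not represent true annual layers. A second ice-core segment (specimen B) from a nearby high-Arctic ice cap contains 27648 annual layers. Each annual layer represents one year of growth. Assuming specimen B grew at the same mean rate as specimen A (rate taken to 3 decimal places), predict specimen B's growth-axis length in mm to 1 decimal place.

Specimen A: adjusted count: 31517 − 9 + 16 = 31524 annual layers.
A: Mean rate = 53362.8 mm / 31524 years ≈ 1.693 mm per year.
Length of B = 1.693 × 27648 = 46808.1 mm.

46808.1 mm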